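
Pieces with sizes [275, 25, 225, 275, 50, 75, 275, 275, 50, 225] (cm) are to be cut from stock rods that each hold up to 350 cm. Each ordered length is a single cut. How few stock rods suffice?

Total = 275 + 275 + 275 + 275 + 225 + 225 + 75 + 50 + 50 + 25 = 1750 cm.
Lower bound: ⌈1750/350⌉ = 5 stock rods.
Also, 6 pieces each exceed 175 cm, and no two of those can share a stock rod, so at least 6 stock rods are needed.
A packing using 6 stock rods:
  stock rod 1: 275 + 75 = 350
  stock rod 2: 275 + 50 + 25 = 350
  stock rod 3: 275 + 50 = 325
  stock rod 4: 275 = 275
  stock rod 5: 225 = 225
  stock rod 6: 225 = 225
This matches the lower bound, so 6 is optimal.

6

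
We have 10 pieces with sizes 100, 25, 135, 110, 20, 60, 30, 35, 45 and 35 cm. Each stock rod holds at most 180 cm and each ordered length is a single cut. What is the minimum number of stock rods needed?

Total = 135 + 110 + 100 + 60 + 45 + 35 + 35 + 30 + 25 + 20 = 595 cm.
Lower bound: ⌈595/180⌉ = 4 stock rods.
A packing using 4 stock rods:
  stock rod 1: 135 + 45 = 180
  stock rod 2: 110 + 60 = 170
  stock rod 3: 100 + 35 + 35 = 170
  stock rod 4: 30 + 25 + 20 = 75
This matches the lower bound, so 4 is optimal.

4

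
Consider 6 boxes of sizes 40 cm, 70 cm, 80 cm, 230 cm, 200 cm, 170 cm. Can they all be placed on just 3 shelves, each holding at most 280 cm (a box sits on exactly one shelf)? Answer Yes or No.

Yes

A valid assignment using 3 shelves:
  shelf 1: 230 + 40 = 270
  shelf 2: 200 + 80 = 280
  shelf 3: 170 + 70 = 240
Every load is within 280 cm, so 3 shelves suffice.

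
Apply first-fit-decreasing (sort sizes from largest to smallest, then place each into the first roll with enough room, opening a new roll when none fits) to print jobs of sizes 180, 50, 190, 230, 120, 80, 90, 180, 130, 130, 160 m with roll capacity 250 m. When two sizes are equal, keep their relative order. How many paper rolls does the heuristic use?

Sorted descending: 230, 190, 180, 180, 160, 130, 130, 120, 90, 80, 50.
  230 → roll 1 (new)  [load 230/250]
  190 → roll 2 (new)  [load 190/250]
  180 → roll 3 (new)  [load 180/250]
  180 → roll 4 (new)  [load 180/250]
  160 → roll 5 (new)  [load 160/250]
  130 → roll 6 (new)  [load 130/250]
  130 → roll 7 (new)  [load 130/250]
  120 → roll 6  [load 250/250]
  90 → roll 5  [load 250/250]
  80 → roll 7  [load 210/250]
  50 → roll 2  [load 240/250]
7 paper rolls opened.

7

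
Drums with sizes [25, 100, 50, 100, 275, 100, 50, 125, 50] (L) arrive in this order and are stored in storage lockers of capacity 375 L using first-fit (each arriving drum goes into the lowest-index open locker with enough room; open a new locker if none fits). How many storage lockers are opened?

3

  25 → locker 1 (new)  [load 25/375]
  100 → locker 1  [load 125/375]
  50 → locker 1  [load 175/375]
  100 → locker 1  [load 275/375]
  275 → locker 2 (new)  [load 275/375]
  100 → locker 1  [load 375/375]
  50 → locker 2  [load 325/375]
  125 → locker 3 (new)  [load 125/375]
  50 → locker 2  [load 375/375]
3 storage lockers opened.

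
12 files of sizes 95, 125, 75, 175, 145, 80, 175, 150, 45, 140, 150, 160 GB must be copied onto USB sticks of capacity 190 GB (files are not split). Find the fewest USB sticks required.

Total = 175 + 175 + 160 + 150 + 150 + 145 + 140 + 125 + 95 + 80 + 75 + 45 = 1515 GB.
Lower bound: ⌈1515/190⌉ = 8 USB sticks.
A packing using 10 USB sticks:
  USB stick 1: 175 = 175
  USB stick 2: 175 = 175
  USB stick 3: 160 = 160
  USB stick 4: 150 = 150
  USB stick 5: 150 = 150
  USB stick 6: 145 + 45 = 190
  USB stick 7: 140 = 140
  USB stick 8: 125 = 125
  USB stick 9: 95 + 80 = 175
  USB stick 10: 75 = 75
No arrangement into 9 USB sticks stays within capacity, so 10 is optimal.

10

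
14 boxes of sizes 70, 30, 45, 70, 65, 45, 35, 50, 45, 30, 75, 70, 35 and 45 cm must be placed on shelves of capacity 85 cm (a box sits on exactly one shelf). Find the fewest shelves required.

Total = 75 + 70 + 70 + 70 + 65 + 50 + 45 + 45 + 45 + 45 + 35 + 35 + 30 + 30 = 710 cm.
Lower bound: ⌈710/85⌉ = 9 shelves.
Also, 10 boxes each exceed 85/2 cm, and no two of those can share a shelf, so at least 10 shelves are needed.
A packing using 10 shelves:
  shelf 1: 75 = 75
  shelf 2: 70 = 70
  shelf 3: 70 = 70
  shelf 4: 70 = 70
  shelf 5: 65 = 65
  shelf 6: 50 + 35 = 85
  shelf 7: 45 + 35 = 80
  shelf 8: 45 + 30 = 75
  shelf 9: 45 + 30 = 75
  shelf 10: 45 = 45
This matches the lower bound, so 10 is optimal.

10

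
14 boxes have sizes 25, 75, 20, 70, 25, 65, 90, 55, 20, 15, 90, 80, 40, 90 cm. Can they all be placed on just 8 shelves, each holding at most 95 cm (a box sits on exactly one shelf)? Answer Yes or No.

No

Total = 760 cm; ⌈760/95⌉ = 8.
The bound of 8 does not rule out 8, but exhaustive search shows no assignment into 8 shelves of capacity 95 cm exists — the minimum is 9.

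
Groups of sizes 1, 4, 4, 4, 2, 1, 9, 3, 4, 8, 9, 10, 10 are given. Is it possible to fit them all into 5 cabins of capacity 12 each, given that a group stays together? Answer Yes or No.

Total = 69; ⌈69/12⌉ = 6.
At least 6 cabins are required, but only 5 are allowed.

No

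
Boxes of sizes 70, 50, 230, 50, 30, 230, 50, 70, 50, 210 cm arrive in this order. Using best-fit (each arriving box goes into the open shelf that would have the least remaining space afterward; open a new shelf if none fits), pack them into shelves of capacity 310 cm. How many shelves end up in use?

4

  70 → shelf 1 (new)  [load 70/310]
  50 → shelf 1  [load 120/310]
  230 → shelf 2 (new)  [load 230/310]
  50 → shelf 2  [load 280/310]
  30 → shelf 2  [load 310/310]
  230 → shelf 3 (new)  [load 230/310]
  50 → shelf 3  [load 280/310]
  70 → shelf 1  [load 190/310]
  50 → shelf 1  [load 240/310]
  210 → shelf 4 (new)  [load 210/310]
4 shelves opened.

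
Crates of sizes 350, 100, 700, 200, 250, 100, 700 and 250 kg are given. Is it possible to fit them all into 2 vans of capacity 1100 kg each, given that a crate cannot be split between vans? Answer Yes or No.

No

Total = 2650 kg; ⌈2650/1100⌉ = 3.
At least 3 vans are required, but only 2 are allowed.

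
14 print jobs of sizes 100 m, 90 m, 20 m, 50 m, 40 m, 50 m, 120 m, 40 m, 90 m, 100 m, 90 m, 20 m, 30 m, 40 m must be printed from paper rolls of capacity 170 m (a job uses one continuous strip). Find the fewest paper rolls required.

Total = 120 + 100 + 100 + 90 + 90 + 90 + 50 + 50 + 40 + 40 + 40 + 30 + 20 + 20 = 880 m.
Lower bound: ⌈880/170⌉ = 6 paper rolls.
A packing using 6 paper rolls:
  roll 1: 120 + 50 = 170
  roll 2: 100 + 50 + 20 = 170
  roll 3: 100 + 40 + 30 = 170
  roll 4: 90 + 40 + 40 = 170
  roll 5: 90 + 20 = 110
  roll 6: 90 = 90
This matches the lower bound, so 6 is optimal.

6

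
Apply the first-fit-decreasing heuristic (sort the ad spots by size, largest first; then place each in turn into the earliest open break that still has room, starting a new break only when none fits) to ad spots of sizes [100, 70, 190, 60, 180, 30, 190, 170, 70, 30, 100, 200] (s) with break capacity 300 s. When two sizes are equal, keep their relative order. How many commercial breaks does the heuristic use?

5

Sorted descending: 200, 190, 190, 180, 170, 100, 100, 70, 70, 60, 30, 30.
  200 → break 1 (new)  [load 200/300]
  190 → break 2 (new)  [load 190/300]
  190 → break 3 (new)  [load 190/300]
  180 → break 4 (new)  [load 180/300]
  170 → break 5 (new)  [load 170/300]
  100 → break 1  [load 300/300]
  100 → break 2  [load 290/300]
  70 → break 3  [load 260/300]
  70 → break 4  [load 250/300]
  60 → break 5  [load 230/300]
  30 → break 3  [load 290/300]
  30 → break 4  [load 280/300]
5 commercial breaks opened.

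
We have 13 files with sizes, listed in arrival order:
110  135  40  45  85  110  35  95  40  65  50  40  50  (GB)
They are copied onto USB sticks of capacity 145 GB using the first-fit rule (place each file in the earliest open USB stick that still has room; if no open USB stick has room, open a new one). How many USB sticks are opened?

  110 → USB stick 1 (new)  [load 110/145]
  135 → USB stick 2 (new)  [load 135/145]
  40 → USB stick 3 (new)  [load 40/145]
  45 → USB stick 3  [load 85/145]
  85 → USB stick 4 (new)  [load 85/145]
  110 → USB stick 5 (new)  [load 110/145]
  35 → USB stick 1  [load 145/145]
  95 → USB stick 6 (new)  [load 95/145]
  40 → USB stick 3  [load 125/145]
  65 → USB stick 7 (new)  [load 65/145]
  50 → USB stick 4  [load 135/145]
  40 → USB stick 6  [load 135/145]
  50 → USB stick 7  [load 115/145]
7 USB sticks opened.

7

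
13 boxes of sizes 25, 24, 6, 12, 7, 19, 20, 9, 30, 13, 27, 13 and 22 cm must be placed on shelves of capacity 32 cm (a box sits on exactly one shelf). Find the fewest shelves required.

8

Total = 30 + 27 + 25 + 24 + 22 + 20 + 19 + 13 + 13 + 12 + 9 + 7 + 6 = 227 cm.
Lower bound: ⌈227/32⌉ = 8 shelves.
A packing using 8 shelves:
  shelf 1: 30 = 30
  shelf 2: 27 = 27
  shelf 3: 25 + 7 = 32
  shelf 4: 24 + 6 = 30
  shelf 5: 22 + 9 = 31
  shelf 6: 20 + 12 = 32
  shelf 7: 19 + 13 = 32
  shelf 8: 13 = 13
This matches the lower bound, so 8 is optimal.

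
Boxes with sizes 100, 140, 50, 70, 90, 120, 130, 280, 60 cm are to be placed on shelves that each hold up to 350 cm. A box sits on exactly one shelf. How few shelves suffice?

Total = 280 + 140 + 130 + 120 + 100 + 90 + 70 + 60 + 50 = 1040 cm.
Lower bound: ⌈1040/350⌉ = 3 shelves.
A packing using 3 shelves:
  shelf 1: 280 + 70 = 350
  shelf 2: 140 + 120 + 90 = 350
  shelf 3: 130 + 100 + 60 + 50 = 340
This matches the lower bound, so 3 is optimal.

3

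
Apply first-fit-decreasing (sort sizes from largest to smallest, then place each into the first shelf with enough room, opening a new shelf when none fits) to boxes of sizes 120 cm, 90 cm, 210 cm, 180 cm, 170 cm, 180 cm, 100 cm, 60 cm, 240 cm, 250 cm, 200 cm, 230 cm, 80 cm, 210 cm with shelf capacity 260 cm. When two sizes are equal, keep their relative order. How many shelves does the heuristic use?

10

Sorted descending: 250, 240, 230, 210, 210, 200, 180, 180, 170, 120, 100, 90, 80, 60.
  250 → shelf 1 (new)  [load 250/260]
  240 → shelf 2 (new)  [load 240/260]
  230 → shelf 3 (new)  [load 230/260]
  210 → shelf 4 (new)  [load 210/260]
  210 → shelf 5 (new)  [load 210/260]
  200 → shelf 6 (new)  [load 200/260]
  180 → shelf 7 (new)  [load 180/260]
  180 → shelf 8 (new)  [load 180/260]
  170 → shelf 9 (new)  [load 170/260]
  120 → shelf 10 (new)  [load 120/260]
  100 → shelf 10  [load 220/260]
  90 → shelf 9  [load 260/260]
  80 → shelf 7  [load 260/260]
  60 → shelf 6  [load 260/260]
10 shelves opened.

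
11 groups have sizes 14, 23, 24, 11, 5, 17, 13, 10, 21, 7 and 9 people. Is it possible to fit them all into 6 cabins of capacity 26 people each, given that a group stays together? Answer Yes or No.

Total = 154 people; ⌈154/26⌉ = 6.
The bound of 6 does not rule out 6, but exhaustive search shows no assignment into 6 cabins of capacity 26 people exists — the minimum is 7.

No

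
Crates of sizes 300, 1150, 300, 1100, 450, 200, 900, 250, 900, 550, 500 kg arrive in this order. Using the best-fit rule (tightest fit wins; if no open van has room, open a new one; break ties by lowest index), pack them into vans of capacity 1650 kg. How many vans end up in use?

5

  300 → van 1 (new)  [load 300/1650]
  1150 → van 1  [load 1450/1650]
  300 → van 2 (new)  [load 300/1650]
  1100 → van 2  [load 1400/1650]
  450 → van 3 (new)  [load 450/1650]
  200 → van 1  [load 1650/1650]
  900 → van 3  [load 1350/1650]
  250 → van 2  [load 1650/1650]
  900 → van 4 (new)  [load 900/1650]
  550 → van 4  [load 1450/1650]
  500 → van 5 (new)  [load 500/1650]
5 vans opened.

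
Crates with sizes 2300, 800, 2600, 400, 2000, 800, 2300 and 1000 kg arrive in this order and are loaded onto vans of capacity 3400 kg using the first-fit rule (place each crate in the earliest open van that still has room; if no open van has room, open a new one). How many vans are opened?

4

  2300 → van 1 (new)  [load 2300/3400]
  800 → van 1  [load 3100/3400]
  2600 → van 2 (new)  [load 2600/3400]
  400 → van 2  [load 3000/3400]
  2000 → van 3 (new)  [load 2000/3400]
  800 → van 3  [load 2800/3400]
  2300 → van 4 (new)  [load 2300/3400]
  1000 → van 4  [load 3300/3400]
4 vans opened.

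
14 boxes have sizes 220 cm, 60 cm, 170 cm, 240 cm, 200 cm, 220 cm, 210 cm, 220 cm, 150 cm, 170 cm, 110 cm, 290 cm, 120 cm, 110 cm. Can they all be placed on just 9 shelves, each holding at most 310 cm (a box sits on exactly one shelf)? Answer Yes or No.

Total = 2490 cm; ⌈2490/310⌉ = 9.
The bound of 9 does not rule out 9, but exhaustive search shows no assignment into 9 shelves of capacity 310 cm exists — the minimum is 10.

No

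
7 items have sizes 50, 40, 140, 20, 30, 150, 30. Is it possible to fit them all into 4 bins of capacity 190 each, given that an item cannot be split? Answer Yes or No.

A valid assignment using 3 bins:
  bin 1: 150 + 40 = 190
  bin 2: 140 + 50 = 190
  bin 3: 30 + 30 + 20 = 80
That uses only 3 ≤ 4, so 4 bins are enough.

Yes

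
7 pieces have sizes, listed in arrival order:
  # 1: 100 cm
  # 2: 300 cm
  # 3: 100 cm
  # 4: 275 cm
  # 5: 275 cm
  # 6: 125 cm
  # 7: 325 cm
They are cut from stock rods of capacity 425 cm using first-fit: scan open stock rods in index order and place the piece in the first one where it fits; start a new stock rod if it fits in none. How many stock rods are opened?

  100 → stock rod 1 (new)  [load 100/425]
  300 → stock rod 1  [load 400/425]
  100 → stock rod 2 (new)  [load 100/425]
  275 → stock rod 2  [load 375/425]
  275 → stock rod 3 (new)  [load 275/425]
  125 → stock rod 3  [load 400/425]
  325 → stock rod 4 (new)  [load 325/425]
4 stock rods opened.

4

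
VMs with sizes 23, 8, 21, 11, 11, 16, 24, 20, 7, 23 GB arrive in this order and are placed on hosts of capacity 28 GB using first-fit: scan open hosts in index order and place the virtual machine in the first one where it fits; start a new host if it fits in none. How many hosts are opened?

  23 → host 1 (new)  [load 23/28]
  8 → host 2 (new)  [load 8/28]
  21 → host 3 (new)  [load 21/28]
  11 → host 2  [load 19/28]
  11 → host 4 (new)  [load 11/28]
  16 → host 4  [load 27/28]
  24 → host 5 (new)  [load 24/28]
  20 → host 6 (new)  [load 20/28]
  7 → host 2  [load 26/28]
  23 → host 7 (new)  [load 23/28]
7 hosts opened.

7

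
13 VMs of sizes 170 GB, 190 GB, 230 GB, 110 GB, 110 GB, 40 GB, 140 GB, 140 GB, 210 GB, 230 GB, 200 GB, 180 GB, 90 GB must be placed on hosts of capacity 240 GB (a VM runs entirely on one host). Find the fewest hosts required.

Total = 230 + 230 + 210 + 200 + 190 + 180 + 170 + 140 + 140 + 110 + 110 + 90 + 40 = 2040 GB.
Lower bound: ⌈2040/240⌉ = 9 hosts.
A packing using 10 hosts:
  host 1: 230 = 230
  host 2: 230 = 230
  host 3: 210 = 210
  host 4: 200 + 40 = 240
  host 5: 190 = 190
  host 6: 180 = 180
  host 7: 170 = 170
  host 8: 140 + 90 = 230
  host 9: 140 = 140
  host 10: 110 + 110 = 220
No arrangement into 9 hosts stays within capacity, so 10 is optimal.

10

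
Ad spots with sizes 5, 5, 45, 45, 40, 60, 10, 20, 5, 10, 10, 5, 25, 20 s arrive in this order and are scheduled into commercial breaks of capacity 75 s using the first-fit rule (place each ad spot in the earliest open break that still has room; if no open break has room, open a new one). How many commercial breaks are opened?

5

  5 → break 1 (new)  [load 5/75]
  5 → break 1  [load 10/75]
  45 → break 1  [load 55/75]
  45 → break 2 (new)  [load 45/75]
  40 → break 3 (new)  [load 40/75]
  60 → break 4 (new)  [load 60/75]
  10 → break 1  [load 65/75]
  20 → break 2  [load 65/75]
  5 → break 1  [load 70/75]
  10 → break 2  [load 75/75]
  10 → break 3  [load 50/75]
  5 → break 1  [load 75/75]
  25 → break 3  [load 75/75]
  20 → break 5 (new)  [load 20/75]
5 commercial breaks opened.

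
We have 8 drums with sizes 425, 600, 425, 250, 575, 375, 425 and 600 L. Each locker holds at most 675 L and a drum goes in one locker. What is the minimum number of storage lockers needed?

Total = 600 + 600 + 575 + 425 + 425 + 425 + 375 + 250 = 3675 L.
Lower bound: ⌈3675/675⌉ = 6 storage lockers.
Also, 7 drums each exceed 675/2 L, and no two of those can share a locker, so at least 7 storage lockers are needed.
A packing using 7 storage lockers:
  locker 1: 600 = 600
  locker 2: 600 = 600
  locker 3: 575 = 575
  locker 4: 425 + 250 = 675
  locker 5: 425 = 425
  locker 6: 425 = 425
  locker 7: 375 = 375
This matches the lower bound, so 7 is optimal.

7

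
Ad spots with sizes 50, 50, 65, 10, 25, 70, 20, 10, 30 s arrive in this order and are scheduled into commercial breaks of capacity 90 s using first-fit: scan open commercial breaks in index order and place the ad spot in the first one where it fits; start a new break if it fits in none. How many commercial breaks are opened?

  50 → break 1 (new)  [load 50/90]
  50 → break 2 (new)  [load 50/90]
  65 → break 3 (new)  [load 65/90]
  10 → break 1  [load 60/90]
  25 → break 1  [load 85/90]
  70 → break 4 (new)  [load 70/90]
  20 → break 2  [load 70/90]
  10 → break 2  [load 80/90]
  30 → break 5 (new)  [load 30/90]
5 commercial breaks opened.

5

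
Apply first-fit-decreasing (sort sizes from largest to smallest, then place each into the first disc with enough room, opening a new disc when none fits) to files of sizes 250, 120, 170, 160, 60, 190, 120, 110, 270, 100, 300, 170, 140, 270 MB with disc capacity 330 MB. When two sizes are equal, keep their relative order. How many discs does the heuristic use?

8

Sorted descending: 300, 270, 270, 250, 190, 170, 170, 160, 140, 120, 120, 110, 100, 60.
  300 → disc 1 (new)  [load 300/330]
  270 → disc 2 (new)  [load 270/330]
  270 → disc 3 (new)  [load 270/330]
  250 → disc 4 (new)  [load 250/330]
  190 → disc 5 (new)  [load 190/330]
  170 → disc 6 (new)  [load 170/330]
  170 → disc 7 (new)  [load 170/330]
  160 → disc 6  [load 330/330]
  140 → disc 5  [load 330/330]
  120 → disc 7  [load 290/330]
  120 → disc 8 (new)  [load 120/330]
  110 → disc 8  [load 230/330]
  100 → disc 8  [load 330/330]
  60 → disc 2  [load 330/330]
8 discs opened.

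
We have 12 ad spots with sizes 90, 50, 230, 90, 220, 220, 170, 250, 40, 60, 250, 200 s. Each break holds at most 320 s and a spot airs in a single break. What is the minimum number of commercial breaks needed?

Total = 250 + 250 + 230 + 220 + 220 + 200 + 170 + 90 + 90 + 60 + 50 + 40 = 1870 s.
Lower bound: ⌈1870/320⌉ = 6 commercial breaks.
Also, 7 ad spots each exceed 160 s, and no two of those can share a break, so at least 7 commercial breaks are needed.
A packing using 7 commercial breaks:
  break 1: 250 + 60 = 310
  break 2: 250 + 50 = 300
  break 3: 230 + 90 = 320
  break 4: 220 + 90 = 310
  break 5: 220 + 40 = 260
  break 6: 200 = 200
  break 7: 170 = 170
This matches the lower bound, so 7 is optimal.

7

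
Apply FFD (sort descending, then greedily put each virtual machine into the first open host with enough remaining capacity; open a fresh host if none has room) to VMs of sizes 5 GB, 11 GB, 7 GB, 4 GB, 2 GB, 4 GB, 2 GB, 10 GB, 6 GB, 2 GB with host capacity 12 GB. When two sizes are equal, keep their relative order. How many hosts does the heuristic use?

Sorted descending: 11, 10, 7, 6, 5, 4, 4, 2, 2, 2.
  11 → host 1 (new)  [load 11/12]
  10 → host 2 (new)  [load 10/12]
  7 → host 3 (new)  [load 7/12]
  6 → host 4 (new)  [load 6/12]
  5 → host 3  [load 12/12]
  4 → host 4  [load 10/12]
  4 → host 5 (new)  [load 4/12]
  2 → host 2  [load 12/12]
  2 → host 4  [load 12/12]
  2 → host 5  [load 6/12]
5 hosts opened.

5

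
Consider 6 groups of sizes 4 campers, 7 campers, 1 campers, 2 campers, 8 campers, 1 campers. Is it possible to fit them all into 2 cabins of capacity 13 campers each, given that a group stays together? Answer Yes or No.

Yes

A valid assignment using 2 cabins:
  cabin 1: 8 + 4 + 1 = 13
  cabin 2: 7 + 2 + 1 = 10
Every load is within 13 campers, so 2 cabins suffice.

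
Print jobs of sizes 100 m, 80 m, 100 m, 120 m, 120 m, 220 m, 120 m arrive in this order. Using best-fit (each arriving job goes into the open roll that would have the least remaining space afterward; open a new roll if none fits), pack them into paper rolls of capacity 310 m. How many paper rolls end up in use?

  100 → roll 1 (new)  [load 100/310]
  80 → roll 1  [load 180/310]
  100 → roll 1  [load 280/310]
  120 → roll 2 (new)  [load 120/310]
  120 → roll 2  [load 240/310]
  220 → roll 3 (new)  [load 220/310]
  120 → roll 4 (new)  [load 120/310]
4 paper rolls opened.

4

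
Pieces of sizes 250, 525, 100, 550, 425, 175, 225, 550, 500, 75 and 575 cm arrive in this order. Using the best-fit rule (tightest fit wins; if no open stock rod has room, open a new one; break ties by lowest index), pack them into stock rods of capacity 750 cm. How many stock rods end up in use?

6

  250 → stock rod 1 (new)  [load 250/750]
  525 → stock rod 2 (new)  [load 525/750]
  100 → stock rod 2  [load 625/750]
  550 → stock rod 3 (new)  [load 550/750]
  425 → stock rod 1  [load 675/750]
  175 → stock rod 3  [load 725/750]
  225 → stock rod 4 (new)  [load 225/750]
  550 → stock rod 5 (new)  [load 550/750]
  500 → stock rod 4  [load 725/750]
  75 → stock rod 1  [load 750/750]
  575 → stock rod 6 (new)  [load 575/750]
6 stock rods opened.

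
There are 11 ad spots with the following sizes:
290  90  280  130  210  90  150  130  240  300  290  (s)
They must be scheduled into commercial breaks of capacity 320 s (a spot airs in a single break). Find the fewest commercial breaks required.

Total = 300 + 290 + 290 + 280 + 240 + 210 + 150 + 130 + 130 + 90 + 90 = 2200 s.
Lower bound: ⌈2200/320⌉ = 7 commercial breaks.
A packing using 8 commercial breaks:
  break 1: 300 = 300
  break 2: 290 = 290
  break 3: 290 = 290
  break 4: 280 = 280
  break 5: 240 = 240
  break 6: 210 + 90 = 300
  break 7: 150 + 130 = 280
  break 8: 130 + 90 = 220
No arrangement into 7 commercial breaks stays within capacity, so 8 is optimal.

8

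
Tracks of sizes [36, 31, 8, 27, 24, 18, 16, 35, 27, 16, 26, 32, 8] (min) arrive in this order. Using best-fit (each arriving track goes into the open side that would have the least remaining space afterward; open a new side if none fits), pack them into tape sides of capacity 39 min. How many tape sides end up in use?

10

  36 → side 1 (new)  [load 36/39]
  31 → side 2 (new)  [load 31/39]
  8 → side 2  [load 39/39]
  27 → side 3 (new)  [load 27/39]
  24 → side 4 (new)  [load 24/39]
  18 → side 5 (new)  [load 18/39]
  16 → side 5  [load 34/39]
  35 → side 6 (new)  [load 35/39]
  27 → side 7 (new)  [load 27/39]
  16 → side 8 (new)  [load 16/39]
  26 → side 9 (new)  [load 26/39]
  32 → side 10 (new)  [load 32/39]
  8 → side 3  [load 35/39]
10 tape sides opened.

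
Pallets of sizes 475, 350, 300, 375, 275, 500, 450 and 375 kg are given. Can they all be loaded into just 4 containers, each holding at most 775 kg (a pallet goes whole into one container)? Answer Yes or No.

Total = 3100 kg; ⌈3100/775⌉ = 4.
The bound of 4 does not rule out 4, but exhaustive search shows no assignment into 4 containers of capacity 775 kg exists — the minimum is 5.

No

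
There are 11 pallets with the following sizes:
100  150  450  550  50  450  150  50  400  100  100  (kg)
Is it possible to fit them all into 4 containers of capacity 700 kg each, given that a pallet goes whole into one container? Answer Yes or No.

A valid assignment using 4 containers:
  container 1: 550 + 150 = 700
  container 2: 450 + 150 + 100 = 700
  container 3: 450 + 100 + 100 + 50 = 700
  container 4: 400 + 50 = 450
Every load is within 700 kg, so 4 containers suffice.

Yes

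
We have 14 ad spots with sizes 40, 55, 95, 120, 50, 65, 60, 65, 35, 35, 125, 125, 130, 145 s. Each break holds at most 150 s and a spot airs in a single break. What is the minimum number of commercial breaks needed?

9

Total = 145 + 130 + 125 + 125 + 120 + 95 + 65 + 65 + 60 + 55 + 50 + 40 + 35 + 35 = 1145 s.
Lower bound: ⌈1145/150⌉ = 8 commercial breaks.
A packing using 9 commercial breaks:
  break 1: 145 = 145
  break 2: 130 = 130
  break 3: 125 = 125
  break 4: 125 = 125
  break 5: 120 = 120
  break 6: 95 + 55 = 150
  break 7: 65 + 65 = 130
  break 8: 60 + 50 + 40 = 150
  break 9: 35 + 35 = 70
No arrangement into 8 commercial breaks stays within capacity, so 9 is optimal.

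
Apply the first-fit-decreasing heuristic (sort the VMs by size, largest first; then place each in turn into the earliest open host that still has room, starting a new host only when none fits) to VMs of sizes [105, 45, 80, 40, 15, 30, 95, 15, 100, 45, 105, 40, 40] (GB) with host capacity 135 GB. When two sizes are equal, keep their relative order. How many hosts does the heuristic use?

6

Sorted descending: 105, 105, 100, 95, 80, 45, 45, 40, 40, 40, 30, 15, 15.
  105 → host 1 (new)  [load 105/135]
  105 → host 2 (new)  [load 105/135]
  100 → host 3 (new)  [load 100/135]
  95 → host 4 (new)  [load 95/135]
  80 → host 5 (new)  [load 80/135]
  45 → host 5  [load 125/135]
  45 → host 6 (new)  [load 45/135]
  40 → host 4  [load 135/135]
  40 → host 6  [load 85/135]
  40 → host 6  [load 125/135]
  30 → host 1  [load 135/135]
  15 → host 2  [load 120/135]
  15 → host 2  [load 135/135]
6 hosts opened.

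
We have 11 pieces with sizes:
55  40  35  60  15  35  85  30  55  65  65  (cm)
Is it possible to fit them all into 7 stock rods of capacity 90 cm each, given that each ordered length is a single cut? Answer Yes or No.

Yes

A valid assignment using 7 stock rods:
  stock rod 1: 85 = 85
  stock rod 2: 65 + 15 = 80
  stock rod 3: 65 = 65
  stock rod 4: 60 + 30 = 90
  stock rod 5: 55 + 35 = 90
  stock rod 6: 55 + 35 = 90
  stock rod 7: 40 = 40
Every load is within 90 cm, so 7 stock rods suffice.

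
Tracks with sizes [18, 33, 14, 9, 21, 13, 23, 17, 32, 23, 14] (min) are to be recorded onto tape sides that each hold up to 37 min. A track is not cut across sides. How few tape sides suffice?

Total = 33 + 32 + 23 + 23 + 21 + 18 + 17 + 14 + 14 + 13 + 9 = 217 min.
Lower bound: ⌈217/37⌉ = 6 tape sides.
A packing using 7 tape sides:
  side 1: 33 = 33
  side 2: 32 = 32
  side 3: 23 + 14 = 37
  side 4: 23 + 14 = 37
  side 5: 21 + 13 = 34
  side 6: 18 + 17 = 35
  side 7: 9 = 9
No arrangement into 6 tape sides stays within capacity, so 7 is optimal.

7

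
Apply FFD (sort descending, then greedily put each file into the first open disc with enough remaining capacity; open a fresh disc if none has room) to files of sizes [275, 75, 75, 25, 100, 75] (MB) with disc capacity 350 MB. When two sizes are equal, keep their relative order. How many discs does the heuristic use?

Sorted descending: 275, 100, 75, 75, 75, 25.
  275 → disc 1 (new)  [load 275/350]
  100 → disc 2 (new)  [load 100/350]
  75 → disc 1  [load 350/350]
  75 → disc 2  [load 175/350]
  75 → disc 2  [load 250/350]
  25 → disc 2  [load 275/350]
2 discs opened.

2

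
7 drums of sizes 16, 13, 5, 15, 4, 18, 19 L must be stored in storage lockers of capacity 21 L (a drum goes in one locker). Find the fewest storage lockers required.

5

Total = 19 + 18 + 16 + 15 + 13 + 5 + 4 = 90 L.
Lower bound: ⌈90/21⌉ = 5 storage lockers.
A packing using 5 storage lockers:
  locker 1: 19 = 19
  locker 2: 18 = 18
  locker 3: 16 + 5 = 21
  locker 4: 15 + 4 = 19
  locker 5: 13 = 13
This matches the lower bound, so 5 is optimal.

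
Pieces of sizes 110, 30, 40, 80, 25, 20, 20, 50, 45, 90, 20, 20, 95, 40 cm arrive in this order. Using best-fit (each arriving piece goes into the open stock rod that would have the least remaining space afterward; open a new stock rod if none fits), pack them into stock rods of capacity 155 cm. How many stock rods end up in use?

5

  110 → stock rod 1 (new)  [load 110/155]
  30 → stock rod 1  [load 140/155]
  40 → stock rod 2 (new)  [load 40/155]
  80 → stock rod 2  [load 120/155]
  25 → stock rod 2  [load 145/155]
  20 → stock rod 3 (new)  [load 20/155]
  20 → stock rod 3  [load 40/155]
  50 → stock rod 3  [load 90/155]
  45 → stock rod 3  [load 135/155]
  90 → stock rod 4 (new)  [load 90/155]
  20 → stock rod 3  [load 155/155]
  20 → stock rod 4  [load 110/155]
  95 → stock rod 5 (new)  [load 95/155]
  40 → stock rod 4  [load 150/155]
5 stock rods opened.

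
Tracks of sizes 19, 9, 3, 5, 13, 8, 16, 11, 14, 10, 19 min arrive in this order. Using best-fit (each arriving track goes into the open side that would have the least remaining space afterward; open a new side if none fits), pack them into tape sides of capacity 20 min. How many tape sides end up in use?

  19 → side 1 (new)  [load 19/20]
  9 → side 2 (new)  [load 9/20]
  3 → side 2  [load 12/20]
  5 → side 2  [load 17/20]
  13 → side 3 (new)  [load 13/20]
  8 → side 4 (new)  [load 8/20]
  16 → side 5 (new)  [load 16/20]
  11 → side 4  [load 19/20]
  14 → side 6 (new)  [load 14/20]
  10 → side 7 (new)  [load 10/20]
  19 → side 8 (new)  [load 19/20]
8 tape sides opened.

8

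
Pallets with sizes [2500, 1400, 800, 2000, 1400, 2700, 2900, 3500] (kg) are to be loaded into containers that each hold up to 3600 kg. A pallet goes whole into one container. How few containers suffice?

6

Total = 3500 + 2900 + 2700 + 2500 + 2000 + 1400 + 1400 + 800 = 17200 kg.
Lower bound: ⌈17200/3600⌉ = 5 containers.
A packing using 6 containers:
  container 1: 3500 = 3500
  container 2: 2900 = 2900
  container 3: 2700 + 800 = 3500
  container 4: 2500 = 2500
  container 5: 2000 + 1400 = 3400
  container 6: 1400 = 1400
No arrangement into 5 containers stays within capacity, so 6 is optimal.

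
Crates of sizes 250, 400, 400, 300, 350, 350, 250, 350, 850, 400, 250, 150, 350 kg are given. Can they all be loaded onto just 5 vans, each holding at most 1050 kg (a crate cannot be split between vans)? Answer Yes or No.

Yes

A valid assignment using 5 vans:
  van 1: 850 + 150 = 1000
  van 2: 400 + 400 + 250 = 1050
  van 3: 400 + 350 + 300 = 1050
  van 4: 350 + 350 + 350 = 1050
  van 5: 250 + 250 = 500
Every load is within 1050 kg, so 5 vans suffice.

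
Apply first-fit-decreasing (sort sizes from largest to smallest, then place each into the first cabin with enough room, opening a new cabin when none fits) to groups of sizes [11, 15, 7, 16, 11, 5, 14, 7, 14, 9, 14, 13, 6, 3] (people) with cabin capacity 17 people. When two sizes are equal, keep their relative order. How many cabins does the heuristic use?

10

Sorted descending: 16, 15, 14, 14, 14, 13, 11, 11, 9, 7, 7, 6, 5, 3.
  16 → cabin 1 (new)  [load 16/17]
  15 → cabin 2 (new)  [load 15/17]
  14 → cabin 3 (new)  [load 14/17]
  14 → cabin 4 (new)  [load 14/17]
  14 → cabin 5 (new)  [load 14/17]
  13 → cabin 6 (new)  [load 13/17]
  11 → cabin 7 (new)  [load 11/17]
  11 → cabin 8 (new)  [load 11/17]
  9 → cabin 9 (new)  [load 9/17]
  7 → cabin 9  [load 16/17]
  7 → cabin 10 (new)  [load 7/17]
  6 → cabin 7  [load 17/17]
  5 → cabin 8  [load 16/17]
  3 → cabin 3  [load 17/17]
10 cabins opened.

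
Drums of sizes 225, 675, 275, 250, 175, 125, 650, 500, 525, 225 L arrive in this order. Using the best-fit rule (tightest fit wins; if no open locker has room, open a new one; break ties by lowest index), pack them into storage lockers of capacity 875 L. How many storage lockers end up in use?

5

  225 → locker 1 (new)  [load 225/875]
  675 → locker 2 (new)  [load 675/875]
  275 → locker 1  [load 500/875]
  250 → locker 1  [load 750/875]
  175 → locker 2  [load 850/875]
  125 → locker 1  [load 875/875]
  650 → locker 3 (new)  [load 650/875]
  500 → locker 4 (new)  [load 500/875]
  525 → locker 5 (new)  [load 525/875]
  225 → locker 3  [load 875/875]
5 storage lockers opened.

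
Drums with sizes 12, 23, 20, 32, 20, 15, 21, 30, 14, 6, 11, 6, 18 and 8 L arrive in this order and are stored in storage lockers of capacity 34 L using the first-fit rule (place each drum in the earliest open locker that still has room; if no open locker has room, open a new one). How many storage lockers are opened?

  12 → locker 1 (new)  [load 12/34]
  23 → locker 2 (new)  [load 23/34]
  20 → locker 1  [load 32/34]
  32 → locker 3 (new)  [load 32/34]
  20 → locker 4 (new)  [load 20/34]
  15 → locker 5 (new)  [load 15/34]
  21 → locker 6 (new)  [load 21/34]
  30 → locker 7 (new)  [load 30/34]
  14 → locker 4  [load 34/34]
  6 → locker 2  [load 29/34]
  11 → locker 5  [load 26/34]
  6 → locker 5  [load 32/34]
  18 → locker 8 (new)  [load 18/34]
  8 → locker 6  [load 29/34]
8 storage lockers opened.

8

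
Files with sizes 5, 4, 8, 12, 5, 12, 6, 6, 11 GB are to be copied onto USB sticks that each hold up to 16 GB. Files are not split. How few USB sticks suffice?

Total = 12 + 12 + 11 + 8 + 6 + 6 + 5 + 5 + 4 = 69 GB.
Lower bound: ⌈69/16⌉ = 5 USB sticks.
A packing using 5 USB sticks:
  USB stick 1: 12 + 4 = 16
  USB stick 2: 12 = 12
  USB stick 3: 11 + 5 = 16
  USB stick 4: 8 + 6 = 14
  USB stick 5: 6 + 5 = 11
This matches the lower bound, so 5 is optimal.

5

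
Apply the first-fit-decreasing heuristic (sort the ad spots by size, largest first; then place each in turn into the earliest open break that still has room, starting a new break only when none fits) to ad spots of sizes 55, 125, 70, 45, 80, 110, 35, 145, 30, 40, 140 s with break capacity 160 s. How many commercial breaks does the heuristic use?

Sorted descending: 145, 140, 125, 110, 80, 70, 55, 45, 40, 35, 30.
  145 → break 1 (new)  [load 145/160]
  140 → break 2 (new)  [load 140/160]
  125 → break 3 (new)  [load 125/160]
  110 → break 4 (new)  [load 110/160]
  80 → break 5 (new)  [load 80/160]
  70 → break 5  [load 150/160]
  55 → break 6 (new)  [load 55/160]
  45 → break 4  [load 155/160]
  40 → break 6  [load 95/160]
  35 → break 3  [load 160/160]
  30 → break 6  [load 125/160]
6 commercial breaks opened.

6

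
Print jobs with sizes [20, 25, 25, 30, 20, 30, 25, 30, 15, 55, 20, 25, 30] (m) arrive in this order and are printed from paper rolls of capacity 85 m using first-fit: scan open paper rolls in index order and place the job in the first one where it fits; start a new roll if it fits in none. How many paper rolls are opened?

  20 → roll 1 (new)  [load 20/85]
  25 → roll 1  [load 45/85]
  25 → roll 1  [load 70/85]
  30 → roll 2 (new)  [load 30/85]
  20 → roll 2  [load 50/85]
  30 → roll 2  [load 80/85]
  25 → roll 3 (new)  [load 25/85]
  30 → roll 3  [load 55/85]
  15 → roll 1  [load 85/85]
  55 → roll 4 (new)  [load 55/85]
  20 → roll 3  [load 75/85]
  25 → roll 4  [load 80/85]
  30 → roll 5 (new)  [load 30/85]
5 paper rolls opened.

5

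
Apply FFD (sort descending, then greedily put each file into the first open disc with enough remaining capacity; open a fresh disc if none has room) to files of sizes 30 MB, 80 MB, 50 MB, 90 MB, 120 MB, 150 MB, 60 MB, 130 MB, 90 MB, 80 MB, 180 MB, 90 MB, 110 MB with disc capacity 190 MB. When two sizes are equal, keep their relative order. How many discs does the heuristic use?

Sorted descending: 180, 150, 130, 120, 110, 90, 90, 90, 80, 80, 60, 50, 30.
  180 → disc 1 (new)  [load 180/190]
  150 → disc 2 (new)  [load 150/190]
  130 → disc 3 (new)  [load 130/190]
  120 → disc 4 (new)  [load 120/190]
  110 → disc 5 (new)  [load 110/190]
  90 → disc 6 (new)  [load 90/190]
  90 → disc 6  [load 180/190]
  90 → disc 7 (new)  [load 90/190]
  80 → disc 5  [load 190/190]
  80 → disc 7  [load 170/190]
  60 → disc 3  [load 190/190]
  50 → disc 4  [load 170/190]
  30 → disc 2  [load 180/190]
7 discs opened.

7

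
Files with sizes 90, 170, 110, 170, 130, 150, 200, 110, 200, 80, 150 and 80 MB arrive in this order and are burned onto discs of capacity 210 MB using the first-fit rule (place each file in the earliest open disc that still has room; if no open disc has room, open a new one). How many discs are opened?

  90 → disc 1 (new)  [load 90/210]
  170 → disc 2 (new)  [load 170/210]
  110 → disc 1  [load 200/210]
  170 → disc 3 (new)  [load 170/210]
  130 → disc 4 (new)  [load 130/210]
  150 → disc 5 (new)  [load 150/210]
  200 → disc 6 (new)  [load 200/210]
  110 → disc 7 (new)  [load 110/210]
  200 → disc 8 (new)  [load 200/210]
  80 → disc 4  [load 210/210]
  150 → disc 9 (new)  [load 150/210]
  80 → disc 7  [load 190/210]
9 discs opened.

9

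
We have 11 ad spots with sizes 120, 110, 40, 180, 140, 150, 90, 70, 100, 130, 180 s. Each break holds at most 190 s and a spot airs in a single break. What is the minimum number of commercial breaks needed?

Total = 180 + 180 + 150 + 140 + 130 + 120 + 110 + 100 + 90 + 70 + 40 = 1310 s.
Lower bound: ⌈1310/190⌉ = 7 commercial breaks.
Also, 8 ad spots each exceed 95 s, and no two of those can share a break, so at least 8 commercial breaks are needed.
A packing using 8 commercial breaks:
  break 1: 180 = 180
  break 2: 180 = 180
  break 3: 150 + 40 = 190
  break 4: 140 = 140
  break 5: 130 = 130
  break 6: 120 + 70 = 190
  break 7: 110 = 110
  break 8: 100 + 90 = 190
This matches the lower bound, so 8 is optimal.

8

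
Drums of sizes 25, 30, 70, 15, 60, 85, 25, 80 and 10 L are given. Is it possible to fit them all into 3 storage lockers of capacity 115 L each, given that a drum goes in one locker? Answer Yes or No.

Total = 400 L; ⌈400/115⌉ = 4.
At least 4 storage lockers are required, but only 3 are allowed.

No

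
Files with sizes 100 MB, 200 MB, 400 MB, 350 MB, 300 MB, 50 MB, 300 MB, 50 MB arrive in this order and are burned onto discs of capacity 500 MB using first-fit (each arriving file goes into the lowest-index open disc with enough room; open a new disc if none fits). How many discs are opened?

5

  100 → disc 1 (new)  [load 100/500]
  200 → disc 1  [load 300/500]
  400 → disc 2 (new)  [load 400/500]
  350 → disc 3 (new)  [load 350/500]
  300 → disc 4 (new)  [load 300/500]
  50 → disc 1  [load 350/500]
  300 → disc 5 (new)  [load 300/500]
  50 → disc 1  [load 400/500]
5 discs opened.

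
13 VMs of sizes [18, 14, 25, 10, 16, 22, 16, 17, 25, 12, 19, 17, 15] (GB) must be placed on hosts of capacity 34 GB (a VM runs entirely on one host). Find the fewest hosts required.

8

Total = 25 + 25 + 22 + 19 + 18 + 17 + 17 + 16 + 16 + 15 + 14 + 12 + 10 = 226 GB.
Lower bound: ⌈226/34⌉ = 7 hosts.
A packing using 8 hosts:
  host 1: 25 = 25
  host 2: 25 = 25
  host 3: 22 + 12 = 34
  host 4: 19 + 15 = 34
  host 5: 18 + 16 = 34
  host 6: 17 + 17 = 34
  host 7: 16 + 14 = 30
  host 8: 10 = 10
No arrangement into 7 hosts stays within capacity, so 8 is optimal.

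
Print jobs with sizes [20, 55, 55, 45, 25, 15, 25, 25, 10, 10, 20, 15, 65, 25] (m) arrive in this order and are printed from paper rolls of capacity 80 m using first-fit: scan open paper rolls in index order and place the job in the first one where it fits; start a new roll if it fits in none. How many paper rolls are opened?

  20 → roll 1 (new)  [load 20/80]
  55 → roll 1  [load 75/80]
  55 → roll 2 (new)  [load 55/80]
  45 → roll 3 (new)  [load 45/80]
  25 → roll 2  [load 80/80]
  15 → roll 3  [load 60/80]
  25 → roll 4 (new)  [load 25/80]
  25 → roll 4  [load 50/80]
  10 → roll 3  [load 70/80]
  10 → roll 3  [load 80/80]
  20 → roll 4  [load 70/80]
  15 → roll 5 (new)  [load 15/80]
  65 → roll 5  [load 80/80]
  25 → roll 6 (new)  [load 25/80]
6 paper rolls opened.

6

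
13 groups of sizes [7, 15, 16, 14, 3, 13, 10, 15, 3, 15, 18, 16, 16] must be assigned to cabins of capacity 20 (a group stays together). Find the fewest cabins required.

10

Total = 18 + 16 + 16 + 16 + 15 + 15 + 15 + 14 + 13 + 10 + 7 + 3 + 3 = 161.
Lower bound: ⌈161/20⌉ = 9 cabins.
A packing using 10 cabins:
  cabin 1: 18 = 18
  cabin 2: 16 + 3 = 19
  cabin 3: 16 + 3 = 19
  cabin 4: 16 = 16
  cabin 5: 15 = 15
  cabin 6: 15 = 15
  cabin 7: 15 = 15
  cabin 8: 14 = 14
  cabin 9: 13 + 7 = 20
  cabin 10: 10 = 10
No arrangement into 9 cabins stays within capacity, so 10 is optimal.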